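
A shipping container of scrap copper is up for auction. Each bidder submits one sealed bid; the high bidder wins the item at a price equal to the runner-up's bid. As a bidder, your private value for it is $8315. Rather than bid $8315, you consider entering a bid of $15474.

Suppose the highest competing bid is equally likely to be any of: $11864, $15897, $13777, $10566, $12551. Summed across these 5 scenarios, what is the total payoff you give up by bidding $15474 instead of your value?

$15498

The deviation costs you only when the competing bid falls strictly between $8315 and $15474; elsewhere both bids give the same outcome.
$11864: truthful payoff $0, deviation payoff −$3549 → loss $3549.
$15897: outcomes coincide → loss $0.
$13777: truthful payoff $0, deviation payoff −$5462 → loss $5462.
$10566: truthful payoff $0, deviation payoff −$2251 → loss $2251.
$12551: truthful payoff $0, deviation payoff −$4236 → loss $4236.
Total loss = $3549 + $5462 + $2251 + $4236 = $15498.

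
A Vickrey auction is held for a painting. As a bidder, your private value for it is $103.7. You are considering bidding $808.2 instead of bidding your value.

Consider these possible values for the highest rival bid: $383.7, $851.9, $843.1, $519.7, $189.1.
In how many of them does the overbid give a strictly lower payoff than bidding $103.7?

The deviation hurts exactly when the highest competing bid lies strictly between $103.7 and $808.2 — overbidding then wins at a price above your value.
$383.7: inside the interval → strictly worse (loss $280).
$851.9: above both → same outcome either way.
$843.1: above both → same outcome either way.
$519.7: inside the interval → strictly worse (loss $416).
$189.1: inside the interval → strictly worse (loss $85.4).
Count: 3.

3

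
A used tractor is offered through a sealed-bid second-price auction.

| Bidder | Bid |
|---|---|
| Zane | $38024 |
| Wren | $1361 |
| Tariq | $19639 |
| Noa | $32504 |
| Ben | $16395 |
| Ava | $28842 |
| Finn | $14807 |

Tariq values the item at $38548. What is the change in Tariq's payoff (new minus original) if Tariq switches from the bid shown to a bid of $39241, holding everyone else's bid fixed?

The highest bid among the other bidders is $38024; Tariq's bid doesn't change that.
Original bid $19639: Tariq is not highest (top rival bid is $38024); payoff $0.
Alternative bid $39241: Tariq is highest, pays the top rival bid $38024; payoff $38548 − $38024 = $524.
Change in payoff = $524 − ($0) = $524.

$524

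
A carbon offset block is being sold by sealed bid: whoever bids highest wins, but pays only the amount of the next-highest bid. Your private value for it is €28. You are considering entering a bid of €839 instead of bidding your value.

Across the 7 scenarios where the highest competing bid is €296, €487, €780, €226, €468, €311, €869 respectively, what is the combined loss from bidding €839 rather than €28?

The deviation costs you only when the competing bid falls strictly between €28 and €839; elsewhere both bids give the same outcome.
€296: truthful payoff €0, deviation payoff −€268 → loss €268.
€487: truthful payoff €0, deviation payoff −€459 → loss €459.
€780: truthful payoff €0, deviation payoff −€752 → loss €752.
€226: truthful payoff €0, deviation payoff −€198 → loss €198.
€468: truthful payoff €0, deviation payoff −€440 → loss €440.
€311: truthful payoff €0, deviation payoff −€283 → loss €283.
€869: outcomes coincide → loss €0.
Total loss = €268 + €459 + €752 + €198 + €440 + €283 = €2400.

€2400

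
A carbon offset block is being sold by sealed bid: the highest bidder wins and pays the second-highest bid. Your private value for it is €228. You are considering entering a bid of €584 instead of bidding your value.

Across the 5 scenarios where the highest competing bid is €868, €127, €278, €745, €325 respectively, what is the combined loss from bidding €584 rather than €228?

€147

The deviation costs you only when the competing bid falls strictly between €228 and €584; elsewhere both bids give the same outcome.
€868: outcomes coincide → loss €0.
€127: outcomes coincide → loss €0.
€278: truthful payoff €0, deviation payoff −€50 → loss €50.
€745: outcomes coincide → loss €0.
€325: truthful payoff €0, deviation payoff −€97 → loss €97.
Total loss = €50 + €97 = €147.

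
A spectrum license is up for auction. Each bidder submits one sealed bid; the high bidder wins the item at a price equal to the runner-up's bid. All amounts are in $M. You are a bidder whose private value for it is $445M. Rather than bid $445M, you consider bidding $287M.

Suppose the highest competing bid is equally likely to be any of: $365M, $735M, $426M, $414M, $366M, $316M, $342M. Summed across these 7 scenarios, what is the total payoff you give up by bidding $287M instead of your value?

The deviation costs you only when the competing bid falls strictly between $287M and $445M; elsewhere both bids give the same outcome.
$365M: truthful payoff $80M, deviation payoff $0M → loss $80M.
$735M: outcomes coincide → loss $0M.
$426M: truthful payoff $19M, deviation payoff $0M → loss $19M.
$414M: truthful payoff $31M, deviation payoff $0M → loss $31M.
$366M: truthful payoff $79M, deviation payoff $0M → loss $79M.
$316M: truthful payoff $129M, deviation payoff $0M → loss $129M.
$342M: truthful payoff $103M, deviation payoff $0M → loss $103M.
Total loss = $80M + $19M + $31M + $79M + $129M + $103M = $441M.
In a second-price auction your bid sets only whether you win, not what you pay, so bidding your true value is weakly dominant.

$441M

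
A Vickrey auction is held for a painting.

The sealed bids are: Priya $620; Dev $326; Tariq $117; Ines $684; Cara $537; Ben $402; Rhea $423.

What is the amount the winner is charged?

Highest bid: Ines at $684, so Ines wins.
Second-highest bid: Priya at $620 — that is the price the winner pays.

$620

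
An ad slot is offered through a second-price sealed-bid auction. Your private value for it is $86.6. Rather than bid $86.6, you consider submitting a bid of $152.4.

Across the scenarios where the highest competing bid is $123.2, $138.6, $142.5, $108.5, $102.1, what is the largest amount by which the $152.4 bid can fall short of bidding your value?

$123.2: truthful gives $0, deviation gives −$36.6 → loss $36.6.
$138.6: truthful gives $0, deviation gives −$52 → loss $52.
$142.5: truthful gives $0, deviation gives −$55.9 → loss $55.9.
$108.5: truthful gives $0, deviation gives −$21.9 → loss $21.9.
$102.1: truthful gives $0, deviation gives −$15.5 → loss $15.5.
Maximum loss: $55.9.

$55.9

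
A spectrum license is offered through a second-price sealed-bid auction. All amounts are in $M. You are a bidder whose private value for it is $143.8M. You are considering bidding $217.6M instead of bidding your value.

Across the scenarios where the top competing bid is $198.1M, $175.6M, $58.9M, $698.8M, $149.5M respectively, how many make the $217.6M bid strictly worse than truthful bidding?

3

The deviation hurts exactly when the highest competing bid lies strictly between $143.8M and $217.6M — overbidding then wins at a price above your value.
$198.1M: inside the interval → strictly worse (loss $54.3M).
$175.6M: inside the interval → strictly worse (loss $31.8M).
$58.9M: below both → same outcome either way.
$698.8M: above both → same outcome either way.
$149.5M: inside the interval → strictly worse (loss $5.7M).
Count: 3.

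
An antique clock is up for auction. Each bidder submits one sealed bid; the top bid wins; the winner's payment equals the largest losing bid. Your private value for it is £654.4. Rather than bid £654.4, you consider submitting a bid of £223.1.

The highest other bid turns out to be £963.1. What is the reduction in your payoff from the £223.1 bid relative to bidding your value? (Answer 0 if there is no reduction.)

Bidding your value £654.4: you lose (since £654.4 < £963.1). Payoff £0.
Bidding £223.1: you lose. Payoff £0.
Difference = £0 − £0 = £0; both bids lead to the same outcome because the competing bid is above both your value and your alternative bid.

£0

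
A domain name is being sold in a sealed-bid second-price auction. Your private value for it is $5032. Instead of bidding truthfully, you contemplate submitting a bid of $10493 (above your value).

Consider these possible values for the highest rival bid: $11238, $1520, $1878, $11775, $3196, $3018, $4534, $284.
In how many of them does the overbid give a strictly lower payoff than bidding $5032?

The deviation hurts exactly when the highest competing bid lies strictly between $5032 and $10493 — overbidding then wins at a price above your value.
$11238: above both → same outcome either way.
$1520: below both → same outcome either way.
$1878: below both → same outcome either way.
$11775: above both → same outcome either way.
$3196: below both → same outcome either way.
$3018: below both → same outcome either way.
$4534: below both → same outcome either way.
$284: below both → same outcome either way.
Count: 0.

0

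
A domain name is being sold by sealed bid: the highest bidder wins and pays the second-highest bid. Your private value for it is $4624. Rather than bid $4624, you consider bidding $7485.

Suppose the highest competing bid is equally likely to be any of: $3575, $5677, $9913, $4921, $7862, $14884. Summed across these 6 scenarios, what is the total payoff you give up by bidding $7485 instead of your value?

$1350

The deviation costs you only when the competing bid falls strictly between $4624 and $7485; elsewhere both bids give the same outcome.
$3575: outcomes coincide → loss $0.
$5677: truthful payoff $0, deviation payoff −$1053 → loss $1053.
$9913: outcomes coincide → loss $0.
$4921: truthful payoff $0, deviation payoff −$297 → loss $297.
$7862: outcomes coincide → loss $0.
$14884: outcomes coincide → loss $0.
Total loss = $1053 + $297 = $1350.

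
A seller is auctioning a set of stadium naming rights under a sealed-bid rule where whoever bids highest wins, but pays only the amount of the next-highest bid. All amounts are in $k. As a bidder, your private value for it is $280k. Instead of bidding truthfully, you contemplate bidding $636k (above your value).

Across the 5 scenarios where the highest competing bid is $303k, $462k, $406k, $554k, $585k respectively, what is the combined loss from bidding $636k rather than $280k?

The deviation costs you only when the competing bid falls strictly between $280k and $636k; elsewhere both bids give the same outcome.
$303k: truthful payoff $0k, deviation payoff −$23k → loss $23k.
$462k: truthful payoff $0k, deviation payoff −$182k → loss $182k.
$406k: truthful payoff $0k, deviation payoff −$126k → loss $126k.
$554k: truthful payoff $0k, deviation payoff −$274k → loss $274k.
$585k: truthful payoff $0k, deviation payoff −$305k → loss $305k.
Total loss = $23k + $182k + $126k + $274k + $305k = $910k.
Truthful bidding weakly dominates here: raising your bid can only win items priced above your value, and lowering it can only forfeit items priced below.

$910k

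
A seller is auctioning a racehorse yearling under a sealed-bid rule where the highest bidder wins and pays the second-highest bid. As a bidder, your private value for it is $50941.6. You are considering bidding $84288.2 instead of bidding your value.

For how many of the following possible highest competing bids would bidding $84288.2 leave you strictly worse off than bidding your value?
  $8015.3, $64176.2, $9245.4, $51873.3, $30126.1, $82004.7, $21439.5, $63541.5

4

The deviation hurts exactly when the highest competing bid lies strictly between $50941.6 and $84288.2 — overbidding then wins at a price above your value.
$8015.3: below both → same outcome either way.
$64176.2: inside the interval → strictly worse (loss $13234.6).
$9245.4: below both → same outcome either way.
$51873.3: inside the interval → strictly worse (loss $931.7).
$30126.1: below both → same outcome either way.
$82004.7: inside the interval → strictly worse (loss $31063.1).
$21439.5: below both → same outcome either way.
$63541.5: inside the interval → strictly worse (loss $12599.9).
Count: 4.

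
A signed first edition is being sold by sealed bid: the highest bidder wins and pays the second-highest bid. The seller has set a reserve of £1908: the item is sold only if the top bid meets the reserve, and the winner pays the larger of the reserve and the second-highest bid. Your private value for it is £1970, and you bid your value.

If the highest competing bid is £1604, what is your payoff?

£62

Your bid £1970 is the highest and exceeds the reserve.
Price = max(second-highest bid, reserve) = max(£1604, £1908) = £1908.
Payoff = £1970 − £1908 = £62.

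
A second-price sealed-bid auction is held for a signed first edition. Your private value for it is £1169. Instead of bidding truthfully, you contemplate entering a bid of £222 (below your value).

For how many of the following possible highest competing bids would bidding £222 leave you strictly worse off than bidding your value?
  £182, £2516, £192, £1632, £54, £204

The deviation hurts exactly when the highest competing bid lies strictly between £222 and £1169 — underbidding then forfeits a profitable win.
£182: below both → same outcome either way.
£2516: above both → same outcome either way.
£192: below both → same outcome either way.
£1632: above both → same outcome either way.
£54: below both → same outcome either way.
£204: below both → same outcome either way.
Count: 0.

0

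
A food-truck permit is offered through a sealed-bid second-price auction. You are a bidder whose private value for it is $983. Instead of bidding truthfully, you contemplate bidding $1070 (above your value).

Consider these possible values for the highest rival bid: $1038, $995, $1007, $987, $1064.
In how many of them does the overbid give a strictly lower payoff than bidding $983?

The deviation hurts exactly when the highest competing bid lies strictly between $983 and $1070 — overbidding then wins at a price above your value.
$1038: inside the interval → strictly worse (loss $55).
$995: inside the interval → strictly worse (loss $12).
$1007: inside the interval → strictly worse (loss $24).
$987: inside the interval → strictly worse (loss $4).
$1064: inside the interval → strictly worse (loss $81).
Count: 5.

5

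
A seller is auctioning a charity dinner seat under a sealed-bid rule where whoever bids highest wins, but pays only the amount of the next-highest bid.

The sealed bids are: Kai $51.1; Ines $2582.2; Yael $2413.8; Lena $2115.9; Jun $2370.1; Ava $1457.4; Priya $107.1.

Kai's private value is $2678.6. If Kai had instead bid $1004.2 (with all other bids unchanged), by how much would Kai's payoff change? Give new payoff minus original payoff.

The highest bid among the other bidders is $2582.2; Kai's bid doesn't change that.
Original bid $51.1: Kai is not highest (top rival bid is $2582.2); payoff $0.
Alternative bid $1004.2: Kai is not highest (top rival bid is $2582.2); payoff $0.
Change in payoff = $0 − ($0) = $0.

$0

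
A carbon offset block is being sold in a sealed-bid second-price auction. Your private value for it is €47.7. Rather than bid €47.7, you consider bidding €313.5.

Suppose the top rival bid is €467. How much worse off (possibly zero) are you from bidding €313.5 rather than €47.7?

€0

Bidding your value €47.7: you lose (since €47.7 < €467). Payoff €0.
Bidding €313.5: you lose. Payoff €0.
Difference = €0 − €0 = €0; both bids lead to the same outcome because the competing bid is above both your value and your alternative bid.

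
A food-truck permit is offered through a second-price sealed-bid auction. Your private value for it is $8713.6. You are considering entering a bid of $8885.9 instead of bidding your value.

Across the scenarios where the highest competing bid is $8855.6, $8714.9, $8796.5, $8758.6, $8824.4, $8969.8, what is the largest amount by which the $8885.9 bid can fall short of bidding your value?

$142

$8855.6: truthful gives $0, deviation gives −$142 → loss $142.
$8714.9: truthful gives $0, deviation gives −$1.3 → loss $1.3.
$8796.5: truthful gives $0, deviation gives −$82.9 → loss $82.9.
$8758.6: truthful gives $0, deviation gives −$45 → loss $45.
$8824.4: truthful gives $0, deviation gives −$110.8 → loss $110.8.
$8969.8: same outcome either way → loss $0.
Maximum loss: $142.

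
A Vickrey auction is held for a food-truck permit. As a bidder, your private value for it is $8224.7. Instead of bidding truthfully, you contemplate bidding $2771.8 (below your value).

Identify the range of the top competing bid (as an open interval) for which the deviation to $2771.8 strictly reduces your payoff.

If the competing bid is below $2771.8, both bids win at the same price — no difference.
If it is above $8224.7, both bids lose — no difference.
If it lies strictly between $2771.8 and $8224.7, bidding your value wins at a price below your value (positive payoff) while bidding $2771.8 loses (payoff 0).
So the deviation strictly hurts on the open interval ($2771.8, $8224.7).

($2771.8, $8224.7)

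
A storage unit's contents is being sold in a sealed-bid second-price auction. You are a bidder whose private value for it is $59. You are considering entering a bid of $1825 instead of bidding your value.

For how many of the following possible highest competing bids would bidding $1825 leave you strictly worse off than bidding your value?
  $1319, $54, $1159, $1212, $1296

The deviation hurts exactly when the highest competing bid lies strictly between $59 and $1825 — overbidding then wins at a price above your value.
$1319: inside the interval → strictly worse (loss $1260).
$54: below both → same outcome either way.
$1159: inside the interval → strictly worse (loss $1100).
$1212: inside the interval → strictly worse (loss $1153).
$1296: inside the interval → strictly worse (loss $1237).
Count: 4.

4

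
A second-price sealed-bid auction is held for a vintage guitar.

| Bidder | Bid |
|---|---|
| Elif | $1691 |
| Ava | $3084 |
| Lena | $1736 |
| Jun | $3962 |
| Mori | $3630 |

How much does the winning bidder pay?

$3630

Highest bid: Jun at $3962, so Jun wins.
Second-highest bid: Mori at $3630 — that is the price the winner pays.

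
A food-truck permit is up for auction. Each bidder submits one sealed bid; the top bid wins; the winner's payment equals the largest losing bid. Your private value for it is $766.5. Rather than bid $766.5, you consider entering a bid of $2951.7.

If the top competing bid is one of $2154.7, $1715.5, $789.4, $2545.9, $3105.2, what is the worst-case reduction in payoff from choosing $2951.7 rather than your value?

$2154.7: truthful gives $0, deviation gives −$1388.2 → loss $1388.2.
$1715.5: truthful gives $0, deviation gives −$949 → loss $949.
$789.4: truthful gives $0, deviation gives −$22.9 → loss $22.9.
$2545.9: truthful gives $0, deviation gives −$1779.4 → loss $1779.4.
$3105.2: same outcome either way → loss $0.
Maximum loss: $1779.4.

$1779.4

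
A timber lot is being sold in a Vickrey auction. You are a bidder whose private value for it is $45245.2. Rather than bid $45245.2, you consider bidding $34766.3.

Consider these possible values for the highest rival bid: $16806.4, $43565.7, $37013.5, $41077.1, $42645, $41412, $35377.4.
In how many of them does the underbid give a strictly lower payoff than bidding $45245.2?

The deviation hurts exactly when the highest competing bid lies strictly between $34766.3 and $45245.2 — underbidding then forfeits a profitable win.
$16806.4: below both → same outcome either way.
$43565.7: inside the interval → strictly worse (loss $1679.5).
$37013.5: inside the interval → strictly worse (loss $8231.7).
$41077.1: inside the interval → strictly worse (loss $4168.1).
$42645: inside the interval → strictly worse (loss $2600.2).
$41412: inside the interval → strictly worse (loss $3833.2).
$35377.4: inside the interval → strictly worse (loss $9867.8).
Count: 6.

6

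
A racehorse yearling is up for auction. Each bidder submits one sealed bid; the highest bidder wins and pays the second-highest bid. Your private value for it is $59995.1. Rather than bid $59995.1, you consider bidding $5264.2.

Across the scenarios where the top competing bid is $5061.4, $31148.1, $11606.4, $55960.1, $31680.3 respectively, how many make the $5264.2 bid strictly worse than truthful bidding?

4

The deviation hurts exactly when the highest competing bid lies strictly between $5264.2 and $59995.1 — underbidding then forfeits a profitable win.
$5061.4: below both → same outcome either way.
$31148.1: inside the interval → strictly worse (loss $28847).
$11606.4: inside the interval → strictly worse (loss $48388.7).
$55960.1: inside the interval → strictly worse (loss $4035).
$31680.3: inside the interval → strictly worse (loss $28314.8).
Count: 4.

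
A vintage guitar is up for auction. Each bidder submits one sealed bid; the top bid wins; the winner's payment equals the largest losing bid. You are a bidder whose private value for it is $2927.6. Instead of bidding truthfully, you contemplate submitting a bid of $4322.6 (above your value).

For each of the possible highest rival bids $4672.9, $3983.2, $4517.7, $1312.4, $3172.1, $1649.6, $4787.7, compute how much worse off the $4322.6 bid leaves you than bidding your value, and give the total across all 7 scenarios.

$1300.1

The deviation costs you only when the competing bid falls strictly between $2927.6 and $4322.6; elsewhere both bids give the same outcome.
$4672.9: outcomes coincide → loss $0.
$3983.2: truthful payoff $0, deviation payoff −$1055.6 → loss $1055.6.
$4517.7: outcomes coincide → loss $0.
$1312.4: outcomes coincide → loss $0.
$3172.1: truthful payoff $0, deviation payoff −$244.5 → loss $244.5.
$1649.6: outcomes coincide → loss $0.
$4787.7: outcomes coincide → loss $0.
Total loss = $1055.6 + $244.5 = $1300.1.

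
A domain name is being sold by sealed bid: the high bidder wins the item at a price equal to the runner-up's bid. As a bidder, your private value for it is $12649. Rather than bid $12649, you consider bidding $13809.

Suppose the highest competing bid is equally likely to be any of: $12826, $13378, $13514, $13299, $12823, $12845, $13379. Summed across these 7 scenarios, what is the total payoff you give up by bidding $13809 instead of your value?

The deviation costs you only when the competing bid falls strictly between $12649 and $13809; elsewhere both bids give the same outcome.
$12826: truthful payoff $0, deviation payoff −$177 → loss $177.
$13378: truthful payoff $0, deviation payoff −$729 → loss $729.
$13514: truthful payoff $0, deviation payoff −$865 → loss $865.
$13299: truthful payoff $0, deviation payoff −$650 → loss $650.
$12823: truthful payoff $0, deviation payoff −$174 → loss $174.
$12845: truthful payoff $0, deviation payoff −$196 → loss $196.
$13379: truthful payoff $0, deviation payoff −$730 → loss $730.
Total loss = $177 + $729 + $865 + $650 + $174 + $196 + $730 = $3521.

$3521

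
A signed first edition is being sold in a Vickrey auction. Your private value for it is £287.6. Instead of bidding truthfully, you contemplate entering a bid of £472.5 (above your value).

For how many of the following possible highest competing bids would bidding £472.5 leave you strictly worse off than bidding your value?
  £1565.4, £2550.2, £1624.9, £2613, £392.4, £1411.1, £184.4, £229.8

1

The deviation hurts exactly when the highest competing bid lies strictly between £287.6 and £472.5 — overbidding then wins at a price above your value.
£1565.4: above both → same outcome either way.
£2550.2: above both → same outcome either way.
£1624.9: above both → same outcome either way.
£2613: above both → same outcome either way.
£392.4: inside the interval → strictly worse (loss £104.8).
£1411.1: above both → same outcome either way.
£184.4: below both → same outcome either way.
£229.8: below both → same outcome either way.
Count: 1.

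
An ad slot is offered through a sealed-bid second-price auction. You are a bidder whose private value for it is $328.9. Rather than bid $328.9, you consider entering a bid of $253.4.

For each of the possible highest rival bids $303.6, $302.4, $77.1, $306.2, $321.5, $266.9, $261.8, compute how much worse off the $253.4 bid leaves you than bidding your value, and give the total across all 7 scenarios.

$211

The deviation costs you only when the competing bid falls strictly between $253.4 and $328.9; elsewhere both bids give the same outcome.
$303.6: truthful payoff $25.3, deviation payoff $0 → loss $25.3.
$302.4: truthful payoff $26.5, deviation payoff $0 → loss $26.5.
$77.1: outcomes coincide → loss $0.
$306.2: truthful payoff $22.7, deviation payoff $0 → loss $22.7.
$321.5: truthful payoff $7.4, deviation payoff $0 → loss $7.4.
$266.9: truthful payoff $62, deviation payoff $0 → loss $62.
$261.8: truthful payoff $67.1, deviation payoff $0 → loss $67.1.
Total loss = $25.3 + $26.5 + $22.7 + $7.4 + $62 + $67.1 = $211.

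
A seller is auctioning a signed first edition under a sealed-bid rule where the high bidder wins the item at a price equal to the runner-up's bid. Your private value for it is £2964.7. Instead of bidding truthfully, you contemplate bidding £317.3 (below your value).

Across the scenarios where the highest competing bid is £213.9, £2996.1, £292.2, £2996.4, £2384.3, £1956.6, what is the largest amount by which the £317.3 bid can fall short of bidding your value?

£1008.1

£213.9: same outcome either way → loss £0.
£2996.1: same outcome either way → loss £0.
£292.2: same outcome either way → loss £0.
£2996.4: same outcome either way → loss £0.
£2384.3: truthful gives £580.4, deviation gives £0 → loss £580.4.
£1956.6: truthful gives £1008.1, deviation gives £0 → loss £1008.1.
Maximum loss: £1008.1.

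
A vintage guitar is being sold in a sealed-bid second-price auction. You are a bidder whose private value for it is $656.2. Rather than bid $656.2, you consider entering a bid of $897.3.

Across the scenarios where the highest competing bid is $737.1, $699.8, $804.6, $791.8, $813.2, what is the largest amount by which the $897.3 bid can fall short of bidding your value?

$737.1: truthful gives $0, deviation gives −$80.9 → loss $80.9.
$699.8: truthful gives $0, deviation gives −$43.6 → loss $43.6.
$804.6: truthful gives $0, deviation gives −$148.4 → loss $148.4.
$791.8: truthful gives $0, deviation gives −$135.6 → loss $135.6.
$813.2: truthful gives $0, deviation gives −$157 → loss $157.
Maximum loss: $157.

$157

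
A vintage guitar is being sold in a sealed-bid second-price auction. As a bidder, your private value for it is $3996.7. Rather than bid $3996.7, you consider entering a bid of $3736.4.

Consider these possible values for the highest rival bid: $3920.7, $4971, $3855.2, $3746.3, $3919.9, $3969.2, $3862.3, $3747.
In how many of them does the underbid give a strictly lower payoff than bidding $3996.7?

The deviation hurts exactly when the highest competing bid lies strictly between $3736.4 and $3996.7 — underbidding then forfeits a profitable win.
$3920.7: inside the interval → strictly worse (loss $76).
$4971: above both → same outcome either way.
$3855.2: inside the interval → strictly worse (loss $141.5).
$3746.3: inside the interval → strictly worse (loss $250.4).
$3919.9: inside the interval → strictly worse (loss $76.8).
$3969.2: inside the interval → strictly worse (loss $27.5).
$3862.3: inside the interval → strictly worse (loss $134.4).
$3747: inside the interval → strictly worse (loss $249.7).
Count: 7.

7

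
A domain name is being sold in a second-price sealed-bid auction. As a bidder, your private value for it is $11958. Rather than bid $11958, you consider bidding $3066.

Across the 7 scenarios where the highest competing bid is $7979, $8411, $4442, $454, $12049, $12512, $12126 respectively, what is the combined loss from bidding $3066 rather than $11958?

The deviation costs you only when the competing bid falls strictly between $3066 and $11958; elsewhere both bids give the same outcome.
$7979: truthful payoff $3979, deviation payoff $0 → loss $3979.
$8411: truthful payoff $3547, deviation payoff $0 → loss $3547.
$4442: truthful payoff $7516, deviation payoff $0 → loss $7516.
$454: outcomes coincide → loss $0.
$12049: outcomes coincide → loss $0.
$12512: outcomes coincide → loss $0.
$12126: outcomes coincide → loss $0.
Total loss = $3979 + $3547 + $7516 = $15042.
In a second-price auction your bid sets only whether you win, not what you pay, so bidding your true value is weakly dominant.

$15042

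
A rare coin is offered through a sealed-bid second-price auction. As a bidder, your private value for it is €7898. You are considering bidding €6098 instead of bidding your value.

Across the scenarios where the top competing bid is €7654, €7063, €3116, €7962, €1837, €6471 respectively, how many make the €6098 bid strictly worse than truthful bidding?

3

The deviation hurts exactly when the highest competing bid lies strictly between €6098 and €7898 — underbidding then forfeits a profitable win.
€7654: inside the interval → strictly worse (loss €244).
€7063: inside the interval → strictly worse (loss €835).
€3116: below both → same outcome either way.
€7962: above both → same outcome either way.
€1837: below both → same outcome either way.
€6471: inside the interval → strictly worse (loss €1427).
Count: 3.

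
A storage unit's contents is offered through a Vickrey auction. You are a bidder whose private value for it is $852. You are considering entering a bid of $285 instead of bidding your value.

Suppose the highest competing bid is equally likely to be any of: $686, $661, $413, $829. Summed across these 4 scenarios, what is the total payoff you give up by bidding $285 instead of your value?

The deviation costs you only when the competing bid falls strictly between $285 and $852; elsewhere both bids give the same outcome.
$686: truthful payoff $166, deviation payoff $0 → loss $166.
$661: truthful payoff $191, deviation payoff $0 → loss $191.
$413: truthful payoff $439, deviation payoff $0 → loss $439.
$829: truthful payoff $23, deviation payoff $0 → loss $23.
Total loss = $166 + $191 + $439 + $23 = $819.

$819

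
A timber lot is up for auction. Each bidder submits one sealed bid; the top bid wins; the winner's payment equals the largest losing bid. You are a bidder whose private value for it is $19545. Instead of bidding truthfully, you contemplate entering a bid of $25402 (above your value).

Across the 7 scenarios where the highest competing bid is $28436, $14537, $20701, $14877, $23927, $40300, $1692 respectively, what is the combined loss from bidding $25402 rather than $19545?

$5538

The deviation costs you only when the competing bid falls strictly between $19545 and $25402; elsewhere both bids give the same outcome.
$28436: outcomes coincide → loss $0.
$14537: outcomes coincide → loss $0.
$20701: truthful payoff $0, deviation payoff −$1156 → loss $1156.
$14877: outcomes coincide → loss $0.
$23927: truthful payoff $0, deviation payoff −$4382 → loss $4382.
$40300: outcomes coincide → loss $0.
$1692: outcomes coincide → loss $0.
Total loss = $1156 + $4382 = $5538.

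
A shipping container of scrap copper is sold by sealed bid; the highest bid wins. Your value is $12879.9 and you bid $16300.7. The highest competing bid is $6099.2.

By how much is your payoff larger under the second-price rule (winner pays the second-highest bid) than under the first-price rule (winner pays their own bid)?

You have the highest bid, so you win under either rule.
Second-price: pay $6099.2 → payoff $6780.7.
First-price: pay your own bid $16300.7 → payoff −$3420.8.
Difference = $6780.7 − (−$3420.8) = $10201.5.

$10201.5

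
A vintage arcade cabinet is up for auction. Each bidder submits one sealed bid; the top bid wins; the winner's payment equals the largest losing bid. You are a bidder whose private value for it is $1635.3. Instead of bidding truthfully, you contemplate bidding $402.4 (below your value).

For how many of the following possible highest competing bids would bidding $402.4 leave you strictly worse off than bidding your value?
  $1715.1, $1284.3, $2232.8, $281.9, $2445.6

The deviation hurts exactly when the highest competing bid lies strictly between $402.4 and $1635.3 — underbidding then forfeits a profitable win.
$1715.1: above both → same outcome either way.
$1284.3: inside the interval → strictly worse (loss $351).
$2232.8: above both → same outcome either way.
$281.9: below both → same outcome either way.
$2445.6: above both → same outcome either way.
Count: 1.

1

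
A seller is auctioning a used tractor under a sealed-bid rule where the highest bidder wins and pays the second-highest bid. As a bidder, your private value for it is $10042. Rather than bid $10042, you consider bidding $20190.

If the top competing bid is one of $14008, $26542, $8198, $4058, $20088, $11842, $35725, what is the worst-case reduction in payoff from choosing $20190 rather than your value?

$14008: truthful gives $0, deviation gives −$3966 → loss $3966.
$26542: same outcome either way → loss $0.
$8198: same outcome either way → loss $0.
$4058: same outcome either way → loss $0.
$20088: truthful gives $0, deviation gives −$10046 → loss $10046.
$11842: truthful gives $0, deviation gives −$1800 → loss $1800.
$35725: same outcome either way → loss $0.
Maximum loss: $10046.

$10046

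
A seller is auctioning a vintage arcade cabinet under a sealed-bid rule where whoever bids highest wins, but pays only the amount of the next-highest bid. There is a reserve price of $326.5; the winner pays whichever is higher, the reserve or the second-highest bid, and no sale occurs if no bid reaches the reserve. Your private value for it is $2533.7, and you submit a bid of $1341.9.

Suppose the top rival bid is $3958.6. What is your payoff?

$0

Your bid $1341.9 is below the highest competing bid $3958.6, so you lose. Payoff $0.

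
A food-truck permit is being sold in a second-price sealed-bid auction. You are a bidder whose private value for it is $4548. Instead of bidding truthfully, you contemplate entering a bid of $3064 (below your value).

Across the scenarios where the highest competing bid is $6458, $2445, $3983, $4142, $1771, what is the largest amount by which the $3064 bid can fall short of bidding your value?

$565

$6458: same outcome either way → loss $0.
$2445: same outcome either way → loss $0.
$3983: truthful gives $565, deviation gives $0 → loss $565.
$4142: truthful gives $406, deviation gives $0 → loss $406.
$1771: same outcome either way → loss $0.
Maximum loss: $565.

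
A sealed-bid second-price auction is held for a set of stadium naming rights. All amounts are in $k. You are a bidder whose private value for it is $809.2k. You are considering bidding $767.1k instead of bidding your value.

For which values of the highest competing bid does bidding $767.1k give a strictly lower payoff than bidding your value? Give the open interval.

If the competing bid is below $767.1k, both bids win at the same price — no difference.
If it is above $809.2k, both bids lose — no difference.
If it lies strictly between $767.1k and $809.2k, bidding your value wins at a price below your value (positive payoff) while bidding $767.1k loses (payoff 0).
So the deviation strictly hurts on the open interval ($767.1k, $809.2k).

($767.1k, $809.2k)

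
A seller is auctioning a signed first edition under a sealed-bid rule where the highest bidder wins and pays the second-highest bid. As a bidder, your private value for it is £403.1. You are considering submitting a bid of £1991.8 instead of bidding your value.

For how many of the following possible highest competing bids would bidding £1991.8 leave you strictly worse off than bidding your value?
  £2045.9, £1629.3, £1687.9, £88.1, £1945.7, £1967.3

The deviation hurts exactly when the highest competing bid lies strictly between £403.1 and £1991.8 — overbidding then wins at a price above your value.
£2045.9: above both → same outcome either way.
£1629.3: inside the interval → strictly worse (loss £1226.2).
£1687.9: inside the interval → strictly worse (loss £1284.8).
£88.1: below both → same outcome either way.
£1945.7: inside the interval → strictly worse (loss £1542.6).
£1967.3: inside the interval → strictly worse (loss £1564.2).
Count: 4.

4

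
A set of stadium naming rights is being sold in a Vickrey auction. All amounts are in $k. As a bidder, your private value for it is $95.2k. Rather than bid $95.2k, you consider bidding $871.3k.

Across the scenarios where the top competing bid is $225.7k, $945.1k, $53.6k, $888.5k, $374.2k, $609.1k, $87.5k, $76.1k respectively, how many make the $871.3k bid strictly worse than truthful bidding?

The deviation hurts exactly when the highest competing bid lies strictly between $95.2k and $871.3k — overbidding then wins at a price above your value.
$225.7k: inside the interval → strictly worse (loss $130.5k).
$945.1k: above both → same outcome either way.
$53.6k: below both → same outcome either way.
$888.5k: above both → same outcome either way.
$374.2k: inside the interval → strictly worse (loss $279k).
$609.1k: inside the interval → strictly worse (loss $513.9k).
$87.5k: below both → same outcome either way.
$76.1k: below both → same outcome either way.
Count: 3.

3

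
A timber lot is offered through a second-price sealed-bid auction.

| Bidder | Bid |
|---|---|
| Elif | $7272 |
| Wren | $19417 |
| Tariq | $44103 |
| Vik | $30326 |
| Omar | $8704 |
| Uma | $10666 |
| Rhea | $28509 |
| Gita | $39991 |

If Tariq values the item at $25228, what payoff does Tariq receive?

Highest bid: Tariq at $44103, so Tariq wins.
Second-highest bid: Gita at $39991 — that is the price the winner pays.
Tariq's payoff = value − price = $25228 − $39991 = −$14763.

−$14763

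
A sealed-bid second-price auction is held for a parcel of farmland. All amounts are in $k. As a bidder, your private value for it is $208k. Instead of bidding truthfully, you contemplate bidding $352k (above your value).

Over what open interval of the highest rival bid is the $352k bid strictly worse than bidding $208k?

($208k, $352k)

If the competing bid is below $208k, both bids win at the same price — no difference.
If it is above $352k, both bids lose — no difference.
If it lies strictly between $208k and $352k, bidding your value loses (payoff 0) while bidding $352k wins at a price above your value (payoff negative).
So the deviation strictly hurts on the open interval ($208k, $352k).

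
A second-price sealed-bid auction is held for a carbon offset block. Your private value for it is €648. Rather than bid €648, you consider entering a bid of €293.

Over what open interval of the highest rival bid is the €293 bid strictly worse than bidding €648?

If the competing bid is below €293, both bids win at the same price — no difference.
If it is above €648, both bids lose — no difference.
If it lies strictly between €293 and €648, bidding your value wins at a price below your value (positive payoff) while bidding €293 loses (payoff 0).
So the deviation strictly hurts on the open interval (€293, €648).

(€293, €648)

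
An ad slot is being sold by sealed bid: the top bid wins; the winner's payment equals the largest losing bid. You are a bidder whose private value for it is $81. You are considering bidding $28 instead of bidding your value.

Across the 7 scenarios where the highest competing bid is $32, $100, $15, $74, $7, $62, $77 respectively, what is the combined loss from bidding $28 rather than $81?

$79

The deviation costs you only when the competing bid falls strictly between $28 and $81; elsewhere both bids give the same outcome.
$32: truthful payoff $49, deviation payoff $0 → loss $49.
$100: outcomes coincide → loss $0.
$15: outcomes coincide → loss $0.
$74: truthful payoff $7, deviation payoff $0 → loss $7.
$7: outcomes coincide → loss $0.
$62: truthful payoff $19, deviation payoff $0 → loss $19.
$77: truthful payoff $4, deviation payoff $0 → loss $4.
Total loss = $49 + $7 + $19 + $4 = $79.
In a second-price auction your bid sets only whether you win, not what you pay, so bidding your true value is weakly dominant.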